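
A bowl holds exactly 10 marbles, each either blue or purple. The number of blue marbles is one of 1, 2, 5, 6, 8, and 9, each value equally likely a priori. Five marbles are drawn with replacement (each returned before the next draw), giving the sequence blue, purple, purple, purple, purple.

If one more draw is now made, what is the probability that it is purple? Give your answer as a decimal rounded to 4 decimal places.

For each hypothesis, P(data | H) works out to: P(data | r = 1) = (1/10)(9/10)(9/10)(9/10)(9/10) = 0.06561; P(data | r = 2) = (2/10)(8/10)(8/10)(8/10)(8/10) = 0.08192; P(data | r = 5) = (5/10)(5/10)(5/10)(5/10)(5/10) = 0.03125; P(data | r = 6) = (6/10)(4/10)(4/10)(4/10)(4/10) = 0.01536; P(data | r = 8) = (8/10)(2/10)(2/10)(2/10)(2/10) = 0.00128; P(data | r = 9) = (9/10)(1/10)(1/10)(1/10)(1/10) = 9e-05.
Multiplying each by its prior: 1/6 · 0.06561 = 0.010935, 1/6 · 0.08192 = 0.013653, 1/6 · 0.03125 = 0.0052083, 1/6 · 0.01536 = 0.00256, 1/6 · 0.00128 = 0.00021333, 1/6 · 9e-05 = 1.5e-05; with total 0.032585.
The posterior is then P(r = 1 | data) = 0.33558, P(r = 2 | data) = 0.41901, P(r = 5 | data) = 0.15984, P(r = 6 | data) = 0.078564, P(r = 8 | data) = 0.006547, P(r = 9 | data) = 0.00046033.
The predictive probability is P(purple next | data) = (9/10)(0.33558) + (4/5)(0.41901) + (1/2)(0.15984) + (2/5)(0.078564) + (1/5)(0.006547) + (1/10)(0.00046033) = 0.74993.

0.7499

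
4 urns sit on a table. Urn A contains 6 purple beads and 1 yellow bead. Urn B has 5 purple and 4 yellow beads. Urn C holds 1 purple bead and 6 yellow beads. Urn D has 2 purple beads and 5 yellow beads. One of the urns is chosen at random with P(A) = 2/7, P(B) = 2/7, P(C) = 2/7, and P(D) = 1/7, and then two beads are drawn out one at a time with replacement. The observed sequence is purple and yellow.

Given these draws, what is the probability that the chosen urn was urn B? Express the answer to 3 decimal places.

Compute the likelihood of the observed sequence for each case: P(data | urn A) = (6/7)(1/7) = 0.12245; P(data | urn B) = (5/9)(4/9) = 0.24691; P(data | urn C) = (1/7)(6/7) = 0.12245; P(data | urn D) = (2/7)(5/7) = 0.20408.
Weighting by the prior gives 2/7 · 0.12245 = 0.034985, 2/7 · 0.24691 = 0.070547, 2/7 · 0.12245 = 0.034985, 1/7 · 0.20408 = 0.029155; with total 0.16967.
By Bayes' rule, P(urn B | data) = (0.070547) / (0.16967) = 0.41578.

0.416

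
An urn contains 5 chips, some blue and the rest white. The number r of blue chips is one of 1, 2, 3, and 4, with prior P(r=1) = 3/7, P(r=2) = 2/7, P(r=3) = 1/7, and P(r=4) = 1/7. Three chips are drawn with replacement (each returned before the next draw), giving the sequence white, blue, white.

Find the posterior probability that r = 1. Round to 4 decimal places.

For each hypothesis, P(data | H) works out to: P(data | r = 1) = (4/5)(1/5)(4/5) = 16/125; P(data | r = 2) = (3/5)(2/5)(3/5) = 18/125; P(data | r = 3) = (2/5)(3/5)(2/5) = 12/125; P(data | r = 4) = (1/5)(4/5)(1/5) = 4/125.
Multiplying each by its prior: 3/7 · 16/125 = 48/875, 2/7 · 18/125 = 36/875, 1/7 · 12/125 = 12/875, 1/7 · 4/125 = 4/875; these sum to 4/35.
Therefore the posterior P(r = 1 | data) = (48/875) / (4/35) = 12/25.

0.4800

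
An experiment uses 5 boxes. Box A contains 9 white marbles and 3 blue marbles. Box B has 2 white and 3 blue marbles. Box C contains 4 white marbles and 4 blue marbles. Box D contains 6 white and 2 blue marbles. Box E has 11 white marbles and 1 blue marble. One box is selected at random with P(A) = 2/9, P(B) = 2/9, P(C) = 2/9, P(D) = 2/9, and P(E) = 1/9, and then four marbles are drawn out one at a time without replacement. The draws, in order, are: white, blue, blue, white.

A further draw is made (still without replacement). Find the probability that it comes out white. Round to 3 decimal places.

Under each hypothesis, the probability of the observed sequence is: P(data | box A) = (9/12)(3/11)(2/10)(8/9) = 0.036364; P(data | box B) = (2/5)(3/4)(2/3)(1/2) = 0.1; P(data | box C) = (4/8)(4/7)(3/6)(3/5) = 0.085714; P(data | box D) = (6/8)(2/7)(1/6)(5/5) = 0.035714; P(data | box E) = (11/12)(1/11)(0/10) = 0.
The prior-weighted likelihoods are 2/9 · 0.036364 = 0.0080808, 2/9 · 0.1 = 0.022222, 2/9 · 0.085714 = 0.019048, 2/9 · 0.035714 = 0.0079365, 1/9 · 0 = 0; with total 0.057287.
Dividing through by the total gives posterior P(box A | data) = 0.14106, P(box B | data) = 0.38791, P(box C | data) = 0.33249, P(box D | data) = 0.13854, P(box E | data) = 0.
So P(white next | data) = Σ P(white next | H) P(H | data) = (7/8)(0.14106) + (0)(0.38791) + (1/2)(0.33249) + (1)(0.13854) = 0.42821.

0.428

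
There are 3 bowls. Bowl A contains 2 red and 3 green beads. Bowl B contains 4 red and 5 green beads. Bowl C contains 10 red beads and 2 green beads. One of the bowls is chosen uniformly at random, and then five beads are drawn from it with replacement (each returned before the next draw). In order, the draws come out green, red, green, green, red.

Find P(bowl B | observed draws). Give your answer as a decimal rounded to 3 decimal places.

0.473

For each hypothesis, P(data | H) works out to: P(data | bowl A) = (3/5)(2/5)(3/5)(3/5)(2/5) = 0.03456; P(data | bowl B) = (5/9)(4/9)(5/9)(5/9)(4/9) = 0.03387; P(data | bowl C) = (2/12)(10/12)(2/12)(2/12)(10/12) = 0.003215.
Weighting by the prior gives 1/3 · 0.03456 = 0.01152, 1/3 · 0.03387 = 0.01129, 1/3 · 0.003215 = 0.0010717; these sum to 0.023882.
Therefore the posterior P(bowl B | data) = (0.01129) / (0.023882) = 0.47275.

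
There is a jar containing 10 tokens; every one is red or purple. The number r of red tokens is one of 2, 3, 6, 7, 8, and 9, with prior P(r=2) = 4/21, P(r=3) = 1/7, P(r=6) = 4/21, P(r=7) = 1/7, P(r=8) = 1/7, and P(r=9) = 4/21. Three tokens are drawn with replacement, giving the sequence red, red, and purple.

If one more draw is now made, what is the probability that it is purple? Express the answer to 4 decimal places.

0.3460

For each hypothesis, P(data | H) works out to: P(data | r = 2) = (2/10)(2/10)(8/10) = 0.032; P(data | r = 3) = (3/10)(3/10)(7/10) = 0.063; P(data | r = 6) = (6/10)(6/10)(4/10) = 0.144; P(data | r = 7) = (7/10)(7/10)(3/10) = 0.147; P(data | r = 8) = (8/10)(8/10)(2/10) = 0.128; P(data | r = 9) = (9/10)(9/10)(1/10) = 0.081.
Multiplying each by its prior: 4/21 · 0.032 = 0.0060952, 1/7 · 0.063 = 0.009, 4/21 · 0.144 = 0.027429, 1/7 · 0.147 = 0.021, 1/7 · 0.128 = 0.018286, 4/21 · 0.081 = 0.015429; with total 0.097238.
Normalising, the posterior is P(r = 2 | data) = 0.062684, P(r = 3 | data) = 0.092556, P(r = 6 | data) = 0.28208, P(r = 7 | data) = 0.21596, P(r = 8 | data) = 0.18805, P(r = 9 | data) = 0.15867.
The predictive probability is P(purple next | data) = (4/5)(0.062684) + (7/10)(0.092556) + (2/5)(0.28208) + (3/10)(0.21596) + (1/5)(0.18805) + (1/10)(0.15867) = 0.34603.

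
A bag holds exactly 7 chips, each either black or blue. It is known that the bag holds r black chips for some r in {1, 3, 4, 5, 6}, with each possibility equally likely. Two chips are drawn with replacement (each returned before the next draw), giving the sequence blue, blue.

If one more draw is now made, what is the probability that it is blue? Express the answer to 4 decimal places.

Compute the likelihood of the observed sequence for each case: P(data | r = 1) = (6/7)(6/7) = 36/49; P(data | r = 3) = (4/7)(4/7) = 16/49; P(data | r = 4) = (3/7)(3/7) = 9/49; P(data | r = 5) = (2/7)(2/7) = 4/49; P(data | r = 6) = (1/7)(1/7) = 1/49.
Multiplying each by its prior: 1/5 · 36/49 = 36/245, 1/5 · 16/49 = 16/245, 1/5 · 9/49 = 9/245, 1/5 · 4/49 = 4/245, 1/5 · 1/49 = 1/245; with total 66/245.
Normalising, the posterior is P(r = 1 | data) = 6/11, P(r = 3 | data) = 8/33, P(r = 4 | data) = 3/22, P(r = 5 | data) = 2/33, P(r = 6 | data) = 1/66.
The predictive probability is P(blue next | data) = (6/7)(6/11) + (4/7)(8/33) + (3/7)(3/22) + (2/7)(2/33) + (1/7)(1/66) = 158/231.

0.6840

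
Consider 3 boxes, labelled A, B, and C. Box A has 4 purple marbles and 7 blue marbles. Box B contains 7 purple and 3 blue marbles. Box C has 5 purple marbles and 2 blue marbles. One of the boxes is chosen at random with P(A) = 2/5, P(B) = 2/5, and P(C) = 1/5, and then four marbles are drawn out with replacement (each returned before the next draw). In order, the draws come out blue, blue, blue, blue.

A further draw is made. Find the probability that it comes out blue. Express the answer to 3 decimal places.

0.614

Under each hypothesis, the probability of the observed sequence is: P(data | box A) = (7/11)(7/11)(7/11)(7/11) = 0.16399; P(data | box B) = (3/10)(3/10)(3/10)(3/10) = 0.0081; P(data | box C) = (2/7)(2/7)(2/7)(2/7) = 0.0066639.
The prior-weighted likelihoods are 2/5 · 0.16399 = 0.065597, 2/5 · 0.0081 = 0.00324, 1/5 · 0.0066639 = 0.0013328; with total 0.070169.
Dividing through by the total gives posterior P(box A | data) = 0.93483, P(box B | data) = 0.046174, P(box C | data) = 0.018994.
The predictive probability is P(blue next | data) = (7/11)(0.93483) + (3/10)(0.046174) + (2/7)(0.018994) = 0.61417.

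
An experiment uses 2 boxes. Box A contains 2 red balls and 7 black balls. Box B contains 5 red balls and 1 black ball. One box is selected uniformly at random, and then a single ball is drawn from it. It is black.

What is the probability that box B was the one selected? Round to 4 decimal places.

0.1765

For each hypothesis, P(data | H) works out to: P(data | box A) = (7/9) = 7/9; P(data | box B) = (1/6) = 1/6.
Multiplying each by its prior: 1/2 · 7/9 = 7/18, 1/2 · 1/6 = 1/12; summing to 17/36.
Hence P(box B | data) = (1/12) / (17/36) = 3/17.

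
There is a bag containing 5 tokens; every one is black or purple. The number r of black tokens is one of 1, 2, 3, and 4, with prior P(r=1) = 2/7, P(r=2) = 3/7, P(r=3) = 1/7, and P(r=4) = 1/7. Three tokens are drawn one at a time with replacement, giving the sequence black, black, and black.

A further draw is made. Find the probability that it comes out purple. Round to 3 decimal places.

0.338

Compute the likelihood of the observed sequence for each case: P(data | r = 1) = (1/5)(1/5)(1/5) = 1/125; P(data | r = 2) = (2/5)(2/5)(2/5) = 8/125; P(data | r = 3) = (3/5)(3/5)(3/5) = 27/125; P(data | r = 4) = (4/5)(4/5)(4/5) = 64/125.
Weighting by the prior gives 2/7 · 1/125 = 2/875, 3/7 · 8/125 = 24/875, 1/7 · 27/125 = 27/875, 1/7 · 64/125 = 64/875; summing to 117/875.
The posterior is then P(r = 1 | data) = 2/117, P(r = 2 | data) = 8/39, P(r = 3 | data) = 3/13, P(r = 4 | data) = 64/117.
Averaging over the posterior, P(purple next | data) = (4/5)(2/117) + (3/5)(8/39) + (2/5)(3/13) + (1/5)(64/117) = 22/65.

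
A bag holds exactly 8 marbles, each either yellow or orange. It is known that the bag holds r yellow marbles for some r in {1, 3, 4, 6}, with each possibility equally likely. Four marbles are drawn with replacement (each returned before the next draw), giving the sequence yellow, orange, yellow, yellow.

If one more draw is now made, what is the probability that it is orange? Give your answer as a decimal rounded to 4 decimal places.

The likelihood of the observed sequence under each hypothesis: P(data | r = 1) = (1/8)(7/8)(1/8)(1/8) = 0.001709; P(data | r = 3) = (3/8)(5/8)(3/8)(3/8) = 0.032959; P(data | r = 4) = (4/8)(4/8)(4/8)(4/8) = 0.0625; P(data | r = 6) = (6/8)(2/8)(6/8)(6/8) = 0.10547.
The prior-weighted likelihoods are 1/4 · 0.001709 = 0.00042725, 1/4 · 0.032959 = 0.0082397, 1/4 · 0.0625 = 0.015625, 1/4 · 0.10547 = 0.026367; these sum to 0.050659.
The posterior is then P(r = 1 | data) = 0.0084337, P(r = 3 | data) = 0.16265, P(r = 4 | data) = 0.30843, P(r = 6 | data) = 0.52048.
Averaging over the posterior, P(orange next | data) = (7/8)(0.0084337) + (5/8)(0.16265) + (1/2)(0.30843) + (1/4)(0.52048) = 0.39337.

0.3934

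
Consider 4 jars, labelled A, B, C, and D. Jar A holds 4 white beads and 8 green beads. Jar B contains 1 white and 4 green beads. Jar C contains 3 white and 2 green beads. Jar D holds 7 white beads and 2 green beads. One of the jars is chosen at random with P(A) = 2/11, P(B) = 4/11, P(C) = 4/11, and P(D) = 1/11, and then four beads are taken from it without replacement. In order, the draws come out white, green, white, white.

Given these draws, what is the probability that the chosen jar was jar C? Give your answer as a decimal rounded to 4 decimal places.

The likelihood of the observed sequence under each hypothesis: P(data | jar A) = (4/12)(8/11)(3/10)(2/9) = 0.016162; P(data | jar B) = (1/5)(4/4)(0/3) = 0; P(data | jar C) = (3/5)(2/4)(2/3)(1/2) = 0.1; P(data | jar D) = (7/9)(2/8)(6/7)(5/6) = 0.13889.
The prior-weighted likelihoods are 2/11 · 0.016162 = 0.0029385, 4/11 · 0 = 0, 4/11 · 0.1 = 0.036364, 1/11 · 0.13889 = 0.012626; these sum to 0.051928.
By Bayes' rule, P(jar C | data) = (0.036364) / (0.051928) = 0.70027.

0.7003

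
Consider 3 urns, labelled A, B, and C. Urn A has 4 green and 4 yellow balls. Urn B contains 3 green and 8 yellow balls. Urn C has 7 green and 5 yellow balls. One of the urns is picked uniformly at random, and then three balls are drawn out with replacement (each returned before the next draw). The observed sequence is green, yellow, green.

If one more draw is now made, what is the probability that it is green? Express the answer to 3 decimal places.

Under each hypothesis, the probability of the observed sequence is: P(data | urn A) = (4/8)(4/8)(4/8) = 0.125; P(data | urn B) = (3/11)(8/11)(3/11) = 0.054095; P(data | urn C) = (7/12)(5/12)(7/12) = 0.14178.
Weighting by the prior gives 1/3 · 0.125 = 0.041667, 1/3 · 0.054095 = 0.018032, 1/3 · 0.14178 = 0.047261; these sum to 0.10696.
Normalising, the posterior is P(urn A | data) = 0.38956, P(urn B | data) = 0.16858, P(urn C | data) = 0.44186.
So P(green next | data) = Σ P(green next | H) P(H | data) = (1/2)(0.38956) + (3/11)(0.16858) + (7/12)(0.44186) = 0.49851.

0.499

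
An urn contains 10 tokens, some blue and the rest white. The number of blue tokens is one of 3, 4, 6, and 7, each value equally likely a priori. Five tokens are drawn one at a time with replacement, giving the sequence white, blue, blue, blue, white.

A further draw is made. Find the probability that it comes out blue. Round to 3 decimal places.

0.546

Under each hypothesis, the probability of the observed sequence is: P(data | r = 3) = (7/10)(3/10)(3/10)(3/10)(7/10) = 0.01323; P(data | r = 4) = (6/10)(4/10)(4/10)(4/10)(6/10) = 0.02304; P(data | r = 6) = (4/10)(6/10)(6/10)(6/10)(4/10) = 0.03456; P(data | r = 7) = (3/10)(7/10)(7/10)(7/10)(3/10) = 0.03087.
The prior-weighted likelihoods are 1/4 · 0.01323 = 0.0033075, 1/4 · 0.02304 = 0.00576, 1/4 · 0.03456 = 0.00864, 1/4 · 0.03087 = 0.0077175; summing to 0.025425.
Normalising, the posterior is P(r = 3 | data) = 0.13009, P(r = 4 | data) = 0.22655, P(r = 6 | data) = 0.33982, P(r = 7 | data) = 0.30354.
Averaging over the posterior, P(blue next | data) = (3/10)(0.13009) + (2/5)(0.22655) + (3/5)(0.33982) + (7/10)(0.30354) = 0.54602.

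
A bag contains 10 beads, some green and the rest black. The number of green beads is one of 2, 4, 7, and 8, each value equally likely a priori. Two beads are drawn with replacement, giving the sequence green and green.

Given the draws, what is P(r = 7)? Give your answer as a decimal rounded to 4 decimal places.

0.3684

Compute the likelihood of the observed sequence for each case: P(data | r = 2) = (2/10)(2/10) = 1/25; P(data | r = 4) = (4/10)(4/10) = 4/25; P(data | r = 7) = (7/10)(7/10) = 49/100; P(data | r = 8) = (8/10)(8/10) = 16/25.
Weighting by the prior gives 1/4 · 1/25 = 1/100, 1/4 · 4/25 = 1/25, 1/4 · 49/100 = 49/400, 1/4 · 16/25 = 4/25; these sum to 133/400.
By Bayes' rule, P(r = 7 | data) = (49/400) / (133/400) = 7/19.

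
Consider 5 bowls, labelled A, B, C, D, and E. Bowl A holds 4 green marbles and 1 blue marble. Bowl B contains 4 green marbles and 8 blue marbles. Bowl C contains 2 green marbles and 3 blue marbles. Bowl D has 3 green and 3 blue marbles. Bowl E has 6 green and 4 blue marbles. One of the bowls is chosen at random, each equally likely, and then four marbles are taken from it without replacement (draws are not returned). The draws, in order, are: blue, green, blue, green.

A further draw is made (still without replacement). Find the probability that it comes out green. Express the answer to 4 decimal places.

0.3407

For each hypothesis, P(data | H) works out to: P(data | bowl A) = (1/5)(4/4)(0/3) = 0; P(data | bowl B) = (8/12)(4/11)(7/10)(3/9) = 0.056566; P(data | bowl C) = (3/5)(2/4)(2/3)(1/2) = 0.1; P(data | bowl D) = (3/6)(3/5)(2/4)(2/3) = 0.1; P(data | bowl E) = (4/10)(6/9)(3/8)(5/7) = 0.071429.
The prior-weighted likelihoods are 1/5 · 0 = 0, 1/5 · 0.056566 = 0.011313, 1/5 · 0.1 = 0.02, 1/5 · 0.1 = 0.02, 1/5 · 0.071429 = 0.014286; with total 0.065599.
Normalising, the posterior is P(bowl A | data) = 0, P(bowl B | data) = 0.17246, P(bowl C | data) = 0.30488, P(bowl D | data) = 0.30488, P(bowl E | data) = 0.21777.
The predictive probability is P(green next | data) = (1/4)(0.17246) + (0)(0.30488) + (1/2)(0.30488) + (2/3)(0.21777) = 0.34074.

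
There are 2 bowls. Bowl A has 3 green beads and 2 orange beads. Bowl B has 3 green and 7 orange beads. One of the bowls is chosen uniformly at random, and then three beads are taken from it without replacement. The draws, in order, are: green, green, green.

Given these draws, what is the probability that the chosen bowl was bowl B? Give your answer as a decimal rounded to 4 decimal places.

0.0769

The likelihood of the observed sequence under each hypothesis: P(data | bowl A) = (3/5)(2/4)(1/3) = 1/10; P(data | bowl B) = (3/10)(2/9)(1/8) = 1/120.
Weighting by the prior gives 1/2 · 1/10 = 1/20, 1/2 · 1/120 = 1/240; with total 13/240.
By Bayes' rule, P(bowl B | data) = (1/240) / (13/240) = 1/13.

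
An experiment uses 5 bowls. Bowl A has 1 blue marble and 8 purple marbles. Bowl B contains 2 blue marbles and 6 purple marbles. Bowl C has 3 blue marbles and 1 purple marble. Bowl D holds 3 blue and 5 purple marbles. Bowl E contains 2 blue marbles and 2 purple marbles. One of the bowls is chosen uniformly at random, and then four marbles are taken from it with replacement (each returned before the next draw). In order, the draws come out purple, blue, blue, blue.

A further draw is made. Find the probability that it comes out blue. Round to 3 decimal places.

The likelihood of the observed sequence under each hypothesis: P(data | bowl A) = (8/9)(1/9)(1/9)(1/9) = 0.0012193; P(data | bowl B) = (6/8)(2/8)(2/8)(2/8) = 0.011719; P(data | bowl C) = (1/4)(3/4)(3/4)(3/4) = 0.10547; P(data | bowl D) = (5/8)(3/8)(3/8)(3/8) = 0.032959; P(data | bowl E) = (2/4)(2/4)(2/4)(2/4) = 0.0625.
Multiplying each by its prior: 1/5 · 0.0012193 = 0.00024387, 1/5 · 0.011719 = 0.0023437, 1/5 · 0.10547 = 0.021094, 1/5 · 0.032959 = 0.0065918, 1/5 · 0.0625 = 0.0125; summing to 0.042773.
Dividing through by the total gives posterior P(bowl A | data) = 0.0057014, P(bowl B | data) = 0.054795, P(bowl C | data) = 0.49315, P(bowl D | data) = 0.15411, P(bowl E | data) = 0.29224.
So P(blue next | data) = Σ P(blue next | H) P(H | data) = (1/9)(0.0057014) + (1/4)(0.054795) + (3/4)(0.49315) + (3/8)(0.15411) + (1/2)(0.29224) = 0.58811.

0.588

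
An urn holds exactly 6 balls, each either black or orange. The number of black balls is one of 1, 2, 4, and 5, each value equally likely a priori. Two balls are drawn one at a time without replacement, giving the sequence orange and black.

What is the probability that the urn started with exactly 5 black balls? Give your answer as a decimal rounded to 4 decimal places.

0.1923

Under each hypothesis, the probability of the observed sequence is: P(data | r = 1) = (5/6)(1/5) = 1/6; P(data | r = 2) = (4/6)(2/5) = 4/15; P(data | r = 4) = (2/6)(4/5) = 4/15; P(data | r = 5) = (1/6)(5/5) = 1/6.
Multiplying each by its prior: 1/4 · 1/6 = 1/24, 1/4 · 4/15 = 1/15, 1/4 · 4/15 = 1/15, 1/4 · 1/6 = 1/24; these sum to 13/60.
Therefore the posterior P(r = 5 | data) = (1/24) / (13/60) = 5/26.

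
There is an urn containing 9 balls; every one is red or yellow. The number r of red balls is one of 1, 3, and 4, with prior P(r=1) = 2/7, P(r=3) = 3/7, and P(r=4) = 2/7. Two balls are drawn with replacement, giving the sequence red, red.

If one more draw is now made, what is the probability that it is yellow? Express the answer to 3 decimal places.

Compute the likelihood of the observed sequence for each case: P(data | r = 1) = (1/9)(1/9) = 1/81; P(data | r = 3) = (3/9)(3/9) = 1/9; P(data | r = 4) = (4/9)(4/9) = 16/81.
The prior-weighted likelihoods are 2/7 · 1/81 = 2/567, 3/7 · 1/9 = 1/21, 2/7 · 16/81 = 32/567; these sum to 61/567.
Dividing through by the total gives posterior P(r = 1 | data) = 2/61, P(r = 3 | data) = 27/61, P(r = 4 | data) = 32/61.
The predictive probability is P(yellow next | data) = (8/9)(2/61) + (2/3)(27/61) + (5/9)(32/61) = 338/549.

0.616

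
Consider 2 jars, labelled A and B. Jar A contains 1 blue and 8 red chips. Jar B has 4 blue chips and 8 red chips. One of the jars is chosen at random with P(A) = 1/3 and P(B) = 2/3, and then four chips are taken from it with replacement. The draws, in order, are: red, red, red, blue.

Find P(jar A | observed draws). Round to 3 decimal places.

For each hypothesis, P(data | H) works out to: P(data | jar A) = (8/9)(8/9)(8/9)(1/9) = 0.078037; P(data | jar B) = (8/12)(8/12)(8/12)(4/12) = 0.098765.
Multiplying each by its prior: 1/3 · 0.078037 = 0.026012, 2/3 · 0.098765 = 0.065844; these sum to 0.091856.
Therefore the posterior P(jar A | data) = (0.026012) / (0.091856) = 0.28319.

0.283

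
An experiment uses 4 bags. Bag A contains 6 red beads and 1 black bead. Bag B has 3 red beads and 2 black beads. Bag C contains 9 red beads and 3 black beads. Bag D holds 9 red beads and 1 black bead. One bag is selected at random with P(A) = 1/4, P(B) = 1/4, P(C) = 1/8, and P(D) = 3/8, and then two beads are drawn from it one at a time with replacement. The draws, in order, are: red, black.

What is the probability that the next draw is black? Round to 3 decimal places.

0.254

The likelihood of the observed sequence under each hypothesis: P(data | bag A) = (6/7)(1/7) = 0.12245; P(data | bag B) = (3/5)(2/5) = 0.24; P(data | bag C) = (9/12)(3/12) = 0.1875; P(data | bag D) = (9/10)(1/10) = 0.09.
Weighting by the prior gives 1/4 · 0.12245 = 0.030612, 1/4 · 0.24 = 0.06, 1/8 · 0.1875 = 0.023438, 3/8 · 0.09 = 0.03375; these sum to 0.1478.
Dividing through by the total gives posterior P(bag A | data) = 0.20712, P(bag B | data) = 0.40595, P(bag C | data) = 0.15858, P(bag D | data) = 0.22835.
The predictive probability is P(black next | data) = (1/7)(0.20712) + (2/5)(0.40595) + (1/4)(0.15858) + (1/10)(0.22835) = 0.25445.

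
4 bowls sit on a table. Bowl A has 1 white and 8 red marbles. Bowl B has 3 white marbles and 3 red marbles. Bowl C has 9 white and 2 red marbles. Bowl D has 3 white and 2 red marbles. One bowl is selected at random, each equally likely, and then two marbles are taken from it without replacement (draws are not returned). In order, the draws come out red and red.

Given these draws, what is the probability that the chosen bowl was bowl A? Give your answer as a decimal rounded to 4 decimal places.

For each hypothesis, P(data | H) works out to: P(data | bowl A) = (8/9)(7/8) = 7/9; P(data | bowl B) = (3/6)(2/5) = 1/5; P(data | bowl C) = (2/11)(1/10) = 1/55; P(data | bowl D) = (2/5)(1/4) = 1/10.
The prior-weighted likelihoods are 1/4 · 7/9 = 7/36, 1/4 · 1/5 = 1/20, 1/4 · 1/55 = 1/220, 1/4 · 1/10 = 1/40; summing to 217/792.
Therefore the posterior P(bowl A | data) = (7/36) / (217/792) = 22/31.

0.7097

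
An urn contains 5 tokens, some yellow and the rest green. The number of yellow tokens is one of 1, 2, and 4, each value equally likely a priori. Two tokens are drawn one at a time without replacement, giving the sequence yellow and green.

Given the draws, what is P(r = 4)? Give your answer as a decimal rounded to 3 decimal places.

Compute the likelihood of the observed sequence for each case: P(data | r = 1) = (1/5)(4/4) = 1/5; P(data | r = 2) = (2/5)(3/4) = 3/10; P(data | r = 4) = (4/5)(1/4) = 1/5.
Weighting by the prior gives 1/3 · 1/5 = 1/15, 1/3 · 3/10 = 1/10, 1/3 · 1/5 = 1/15; summing to 7/30.
By Bayes' rule, P(r = 4 | data) = (1/15) / (7/30) = 2/7.

0.286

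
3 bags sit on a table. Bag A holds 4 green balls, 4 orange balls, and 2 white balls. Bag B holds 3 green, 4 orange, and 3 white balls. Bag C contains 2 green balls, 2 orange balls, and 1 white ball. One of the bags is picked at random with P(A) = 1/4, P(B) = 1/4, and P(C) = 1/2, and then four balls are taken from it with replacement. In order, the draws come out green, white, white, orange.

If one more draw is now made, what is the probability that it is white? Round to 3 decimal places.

0.236

The likelihood of the observed sequence under each hypothesis: P(data | bag A) = (4/10)(2/10)(2/10)(4/10) = 0.0064; P(data | bag B) = (3/10)(3/10)(3/10)(4/10) = 0.0108; P(data | bag C) = (2/5)(1/5)(1/5)(2/5) = 0.0064.
Multiplying each by its prior: 1/4 · 0.0064 = 0.0016, 1/4 · 0.0108 = 0.0027, 1/2 · 0.0064 = 0.0032; these sum to 0.0075.
Normalising, the posterior is P(bag A | data) = 0.21333, P(bag B | data) = 0.36, P(bag C | data) = 0.42667.
So P(white next | data) = Σ P(white next | H) P(H | data) = (1/5)(0.21333) + (3/10)(0.36) + (1/5)(0.42667) = 0.236.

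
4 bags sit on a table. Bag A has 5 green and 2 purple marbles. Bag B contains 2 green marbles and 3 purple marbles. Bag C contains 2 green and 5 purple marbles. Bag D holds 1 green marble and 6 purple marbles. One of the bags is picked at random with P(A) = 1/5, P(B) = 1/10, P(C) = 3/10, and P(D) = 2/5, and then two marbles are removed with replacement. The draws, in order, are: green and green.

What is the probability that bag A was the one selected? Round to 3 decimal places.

0.677

The likelihood of the observed sequence under each hypothesis: P(data | bag A) = (5/7)(5/7) = 0.5102; P(data | bag B) = (2/5)(2/5) = 0.16; P(data | bag C) = (2/7)(2/7) = 0.081633; P(data | bag D) = (1/7)(1/7) = 0.020408.
Weighting by the prior gives 1/5 · 0.5102 = 0.10204, 1/10 · 0.16 = 0.016, 3/10 · 0.081633 = 0.02449, 2/5 · 0.020408 = 0.0081633; summing to 0.15069.
By Bayes' rule, P(bag A | data) = (0.10204) / (0.15069) = 0.67714.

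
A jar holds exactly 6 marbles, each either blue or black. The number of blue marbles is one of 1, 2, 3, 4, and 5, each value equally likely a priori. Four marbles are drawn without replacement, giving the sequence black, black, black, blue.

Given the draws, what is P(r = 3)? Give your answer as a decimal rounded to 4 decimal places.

0.1429

The likelihood of the observed sequence under each hypothesis: P(data | r = 1) = (5/6)(4/5)(3/4)(1/3) = 1/6; P(data | r = 2) = (4/6)(3/5)(2/4)(2/3) = 2/15; P(data | r = 3) = (3/6)(2/5)(1/4)(3/3) = 1/20; P(data | r = 4) = (2/6)(1/5)(0/4) = 0; P(data | r = 5) = (1/6)(0/5) = 0.
Weighting by the prior gives 1/5 · 1/6 = 1/30, 1/5 · 2/15 = 2/75, 1/5 · 1/20 = 1/100, 1/5 · 0 = 0, 1/5 · 0 = 0; summing to 7/100.
Hence P(r = 3 | data) = (1/100) / (7/100) = 1/7.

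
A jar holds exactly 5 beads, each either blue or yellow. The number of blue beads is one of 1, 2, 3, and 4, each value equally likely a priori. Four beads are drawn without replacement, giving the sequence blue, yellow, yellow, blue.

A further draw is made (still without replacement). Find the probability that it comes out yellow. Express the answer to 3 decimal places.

For each hypothesis, P(data | H) works out to: P(data | r = 1) = (1/5)(4/4)(3/3)(0/2) = 0; P(data | r = 2) = (2/5)(3/4)(2/3)(1/2) = 1/10; P(data | r = 3) = (3/5)(2/4)(1/3)(2/2) = 1/10; P(data | r = 4) = (4/5)(1/4)(0/3) = 0.
Weighting by the prior gives 1/4 · 0 = 0, 1/4 · 1/10 = 1/40, 1/4 · 1/10 = 1/40, 1/4 · 0 = 0; summing to 1/20.
Dividing through by the total gives posterior P(r = 1 | data) = 0, P(r = 2 | data) = 1/2, P(r = 3 | data) = 1/2, P(r = 4 | data) = 0.
The predictive probability is P(yellow next | data) = (1)(1/2) + (0)(1/2) = 1/2.

0.500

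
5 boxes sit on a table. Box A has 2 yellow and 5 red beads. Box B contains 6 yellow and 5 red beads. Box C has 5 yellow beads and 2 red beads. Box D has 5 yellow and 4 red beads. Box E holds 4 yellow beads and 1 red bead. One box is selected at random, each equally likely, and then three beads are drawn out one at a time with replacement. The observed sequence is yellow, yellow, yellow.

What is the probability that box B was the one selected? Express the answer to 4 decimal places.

0.1316

Compute the likelihood of the observed sequence for each case: P(data | box A) = (2/7)(2/7)(2/7) = 0.023324; P(data | box B) = (6/11)(6/11)(6/11) = 0.16228; P(data | box C) = (5/7)(5/7)(5/7) = 0.36443; P(data | box D) = (5/9)(5/9)(5/9) = 0.17147; P(data | box E) = (4/5)(4/5)(4/5) = 0.512.
The prior-weighted likelihoods are 1/5 · 0.023324 = 0.0046647, 1/5 · 0.16228 = 0.032457, 1/5 · 0.36443 = 0.072886, 1/5 · 0.17147 = 0.034294, 1/5 · 0.512 = 0.1024; with total 0.2467.
Therefore the posterior P(box B | data) = (0.032457) / (0.2467) = 0.13156.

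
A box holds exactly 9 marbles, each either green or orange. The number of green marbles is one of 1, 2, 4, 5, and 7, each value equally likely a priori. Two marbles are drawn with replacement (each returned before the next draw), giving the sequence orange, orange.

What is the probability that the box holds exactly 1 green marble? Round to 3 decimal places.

For each hypothesis, P(data | H) works out to: P(data | r = 1) = (8/9)(8/9) = 64/81; P(data | r = 2) = (7/9)(7/9) = 49/81; P(data | r = 4) = (5/9)(5/9) = 25/81; P(data | r = 5) = (4/9)(4/9) = 16/81; P(data | r = 7) = (2/9)(2/9) = 4/81.
The prior-weighted likelihoods are 1/5 · 64/81 = 64/405, 1/5 · 49/81 = 49/405, 1/5 · 25/81 = 5/81, 1/5 · 16/81 = 16/405, 1/5 · 4/81 = 4/405; these sum to 158/405.
Therefore the posterior P(r = 1 | data) = (64/405) / (158/405) = 32/79.

0.405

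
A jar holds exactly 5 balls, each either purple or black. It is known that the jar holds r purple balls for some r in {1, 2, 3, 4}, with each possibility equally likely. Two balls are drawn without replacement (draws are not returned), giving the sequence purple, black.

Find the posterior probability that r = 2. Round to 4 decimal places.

0.3000

For each hypothesis, P(data | H) works out to: P(data | r = 1) = (1/5)(4/4) = 1/5; P(data | r = 2) = (2/5)(3/4) = 3/10; P(data | r = 3) = (3/5)(2/4) = 3/10; P(data | r = 4) = (4/5)(1/4) = 1/5.
Multiplying each by its prior: 1/4 · 1/5 = 1/20, 1/4 · 3/10 = 3/40, 1/4 · 3/10 = 3/40, 1/4 · 1/5 = 1/20; summing to 1/4.
By Bayes' rule, P(r = 2 | data) = (3/40) / (1/4) = 3/10.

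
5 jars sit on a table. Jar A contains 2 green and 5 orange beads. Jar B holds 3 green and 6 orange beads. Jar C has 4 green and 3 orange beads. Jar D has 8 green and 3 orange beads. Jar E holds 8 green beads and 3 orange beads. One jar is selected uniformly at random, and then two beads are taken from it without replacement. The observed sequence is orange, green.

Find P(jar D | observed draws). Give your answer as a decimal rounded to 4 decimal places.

For each hypothesis, P(data | H) works out to: P(data | jar A) = (5/7)(2/6) = 0.2381; P(data | jar B) = (6/9)(3/8) = 0.25; P(data | jar C) = (3/7)(4/6) = 0.28571; P(data | jar D) = (3/11)(8/10) = 0.21818; P(data | jar E) = (3/11)(8/10) = 0.21818.
The prior-weighted likelihoods are 1/5 · 0.2381 = 0.047619, 1/5 · 0.25 = 0.05, 1/5 · 0.28571 = 0.057143, 1/5 · 0.21818 = 0.043636, 1/5 · 0.21818 = 0.043636; summing to 0.24203.
Hence P(jar D | data) = (0.043636) / (0.24203) = 0.18029.

0.1803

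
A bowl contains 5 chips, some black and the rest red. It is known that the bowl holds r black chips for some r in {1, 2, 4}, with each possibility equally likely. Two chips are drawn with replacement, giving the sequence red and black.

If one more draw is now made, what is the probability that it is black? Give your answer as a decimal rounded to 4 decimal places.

0.4571

The likelihood of the observed sequence under each hypothesis: P(data | r = 1) = (4/5)(1/5) = 4/25; P(data | r = 2) = (3/5)(2/5) = 6/25; P(data | r = 4) = (1/5)(4/5) = 4/25.
Multiplying each by its prior: 1/3 · 4/25 = 4/75, 1/3 · 6/25 = 2/25, 1/3 · 4/25 = 4/75; with total 14/75.
Dividing through by the total gives posterior P(r = 1 | data) = 2/7, P(r = 2 | data) = 3/7, P(r = 4 | data) = 2/7.
Averaging over the posterior, P(black next | data) = (1/5)(2/7) + (2/5)(3/7) + (4/5)(2/7) = 16/35.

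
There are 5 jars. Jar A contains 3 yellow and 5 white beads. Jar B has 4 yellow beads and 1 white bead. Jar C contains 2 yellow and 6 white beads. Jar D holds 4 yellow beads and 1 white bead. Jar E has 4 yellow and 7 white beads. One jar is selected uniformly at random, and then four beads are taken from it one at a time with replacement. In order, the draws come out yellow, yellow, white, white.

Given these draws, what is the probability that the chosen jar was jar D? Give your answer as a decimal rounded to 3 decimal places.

0.131

The likelihood of the observed sequence under each hypothesis: P(data | jar A) = (3/8)(3/8)(5/8)(5/8) = 0.054932; P(data | jar B) = (4/5)(4/5)(1/5)(1/5) = 0.0256; P(data | jar C) = (2/8)(2/8)(6/8)(6/8) = 0.035156; P(data | jar D) = (4/5)(4/5)(1/5)(1/5) = 0.0256; P(data | jar E) = (4/11)(4/11)(7/11)(7/11) = 0.053548.
Multiplying each by its prior: 1/5 · 0.054932 = 0.010986, 1/5 · 0.0256 = 0.00512, 1/5 · 0.035156 = 0.0070313, 1/5 · 0.0256 = 0.00512, 1/5 · 0.053548 = 0.01071; with total 0.038967.
Hence P(jar D | data) = (0.00512) / (0.038967) = 0.13139.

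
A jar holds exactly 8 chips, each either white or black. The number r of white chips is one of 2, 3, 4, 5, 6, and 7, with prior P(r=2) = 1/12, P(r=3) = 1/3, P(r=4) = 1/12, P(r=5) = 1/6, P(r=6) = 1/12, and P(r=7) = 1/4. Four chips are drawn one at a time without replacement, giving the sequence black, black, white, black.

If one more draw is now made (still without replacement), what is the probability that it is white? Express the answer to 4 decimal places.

0.4946

For each hypothesis, P(data | H) works out to: P(data | r = 2) = (6/8)(5/7)(2/6)(4/5) = 1/7; P(data | r = 3) = (5/8)(4/7)(3/6)(3/5) = 3/28; P(data | r = 4) = (4/8)(3/7)(4/6)(2/5) = 2/35; P(data | r = 5) = (3/8)(2/7)(5/6)(1/5) = 1/56; P(data | r = 6) = (2/8)(1/7)(6/6)(0/5) = 0; P(data | r = 7) = (1/8)(0/7) = 0.
The prior-weighted likelihoods are 1/12 · 1/7 = 1/84, 1/3 · 3/28 = 1/28, 1/12 · 2/35 = 1/210, 1/6 · 1/56 = 1/336, 1/12 · 0 = 0, 1/4 · 0 = 0; summing to 31/560.
Dividing through by the total gives posterior P(r = 2 | data) = 20/93, P(r = 3 | data) = 20/31, P(r = 4 | data) = 8/93, P(r = 5 | data) = 5/93, P(r = 6 | data) = 0, P(r = 7 | data) = 0.
So P(white next | data) = Σ P(white next | H) P(H | data) = (1/4)(20/93) + (1/2)(20/31) + (3/4)(8/93) + (1)(5/93) = 46/93.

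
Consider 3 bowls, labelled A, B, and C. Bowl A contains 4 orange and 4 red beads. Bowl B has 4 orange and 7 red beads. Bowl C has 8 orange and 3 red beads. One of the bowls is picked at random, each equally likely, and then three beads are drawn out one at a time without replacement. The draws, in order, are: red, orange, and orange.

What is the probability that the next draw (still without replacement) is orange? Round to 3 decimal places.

0.517

Under each hypothesis, the probability of the observed sequence is: P(data | bowl A) = (4/8)(4/7)(3/6) = 1/7; P(data | bowl B) = (7/11)(4/10)(3/9) = 14/165; P(data | bowl C) = (3/11)(8/10)(7/9) = 28/165.
Multiplying each by its prior: 1/3 · 1/7 = 1/21, 1/3 · 14/165 = 14/495, 1/3 · 28/165 = 28/495; with total 51/385.
Dividing through by the total gives posterior P(bowl A | data) = 55/153, P(bowl B | data) = 98/459, P(bowl C | data) = 196/459.
So P(orange next | data) = Σ P(orange next | H) P(H | data) = (2/5)(55/153) + (1/4)(98/459) + (3/4)(196/459) = 475/918.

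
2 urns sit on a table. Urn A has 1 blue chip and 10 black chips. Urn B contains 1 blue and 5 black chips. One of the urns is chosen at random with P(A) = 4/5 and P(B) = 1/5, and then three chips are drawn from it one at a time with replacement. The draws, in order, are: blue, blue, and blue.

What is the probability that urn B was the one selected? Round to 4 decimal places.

For each hypothesis, P(data | H) works out to: P(data | urn A) = (1/11)(1/11)(1/11) = 0.00075131; P(data | urn B) = (1/6)(1/6)(1/6) = 0.0046296.
The prior-weighted likelihoods are 4/5 · 0.00075131 = 0.00060105, 1/5 · 0.0046296 = 0.00092593; these sum to 0.001527.
By Bayes' rule, P(urn B | data) = (0.00092593) / (0.001527) = 0.60638.

0.6064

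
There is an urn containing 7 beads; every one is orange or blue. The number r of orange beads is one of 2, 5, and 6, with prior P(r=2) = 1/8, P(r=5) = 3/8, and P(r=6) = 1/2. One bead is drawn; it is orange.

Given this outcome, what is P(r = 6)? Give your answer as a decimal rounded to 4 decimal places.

0.5854

Compute the likelihood of this draw for each case: P(data | r = 2) = (2/7) = 2/7; P(data | r = 5) = (5/7) = 5/7; P(data | r = 6) = (6/7) = 6/7.
Weighting by the prior gives 1/8 · 2/7 = 1/28, 3/8 · 5/7 = 15/56, 1/2 · 6/7 = 3/7; these sum to 41/56.
By Bayes' rule, P(r = 6 | data) = (3/7) / (41/56) = 24/41.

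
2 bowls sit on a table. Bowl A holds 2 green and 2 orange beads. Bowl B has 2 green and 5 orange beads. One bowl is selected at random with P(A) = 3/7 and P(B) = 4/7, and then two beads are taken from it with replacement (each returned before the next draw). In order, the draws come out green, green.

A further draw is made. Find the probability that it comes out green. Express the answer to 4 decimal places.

0.4350

The likelihood of the observed sequence under each hypothesis: P(data | bowl A) = (2/4)(2/4) = 0.25; P(data | bowl B) = (2/7)(2/7) = 0.081633.
Multiplying each by its prior: 3/7 · 0.25 = 0.10714, 4/7 · 0.081633 = 0.046647; summing to 0.15379.
Dividing through by the total gives posterior P(bowl A | data) = 0.69668, P(bowl B | data) = 0.30332.
Averaging over the posterior, P(green next | data) = (1/2)(0.69668) + (2/7)(0.30332) = 0.435.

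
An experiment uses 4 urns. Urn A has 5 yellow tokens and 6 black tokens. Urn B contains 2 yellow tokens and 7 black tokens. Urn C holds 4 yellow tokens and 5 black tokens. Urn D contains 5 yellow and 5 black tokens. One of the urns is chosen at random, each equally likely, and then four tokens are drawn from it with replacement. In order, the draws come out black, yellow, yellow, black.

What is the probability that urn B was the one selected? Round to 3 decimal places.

The likelihood of the observed sequence under each hypothesis: P(data | urn A) = (6/11)(5/11)(5/11)(6/11) = 0.061471; P(data | urn B) = (7/9)(2/9)(2/9)(7/9) = 0.029873; P(data | urn C) = (5/9)(4/9)(4/9)(5/9) = 0.060966; P(data | urn D) = (5/10)(5/10)(5/10)(5/10) = 0.0625.
The prior-weighted likelihoods are 1/4 · 0.061471 = 0.015368, 1/4 · 0.029873 = 0.0074684, 1/4 · 0.060966 = 0.015242, 1/4 · 0.0625 = 0.015625; with total 0.053703.
So P(urn B | data) = (0.0074684) / (0.053703) = 0.13907.

0.139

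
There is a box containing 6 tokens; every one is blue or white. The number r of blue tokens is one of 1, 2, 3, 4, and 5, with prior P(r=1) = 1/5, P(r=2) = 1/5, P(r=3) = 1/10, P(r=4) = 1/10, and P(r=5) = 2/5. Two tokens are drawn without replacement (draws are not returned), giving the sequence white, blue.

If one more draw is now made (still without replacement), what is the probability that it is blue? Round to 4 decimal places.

0.5476

Compute the likelihood of the observed sequence for each case: P(data | r = 1) = (5/6)(1/5) = 1/6; P(data | r = 2) = (4/6)(2/5) = 4/15; P(data | r = 3) = (3/6)(3/5) = 3/10; P(data | r = 4) = (2/6)(4/5) = 4/15; P(data | r = 5) = (1/6)(5/5) = 1/6.
Weighting by the prior gives 1/5 · 1/6 = 1/30, 1/5 · 4/15 = 4/75, 1/10 · 3/10 = 3/100, 1/10 · 4/15 = 2/75, 2/5 · 1/6 = 1/15; summing to 21/100.
Dividing through by the total gives posterior P(r = 1 | data) = 10/63, P(r = 2 | data) = 16/63, P(r = 3 | data) = 1/7, P(r = 4 | data) = 8/63, P(r = 5 | data) = 20/63.
The predictive probability is P(blue next | data) = (0)(10/63) + (1/4)(16/63) + (1/2)(1/7) + (3/4)(8/63) + (1)(20/63) = 23/42.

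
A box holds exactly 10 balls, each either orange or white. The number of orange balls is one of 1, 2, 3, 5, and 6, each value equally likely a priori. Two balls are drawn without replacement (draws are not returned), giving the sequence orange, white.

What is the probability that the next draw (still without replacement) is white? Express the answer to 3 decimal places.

0.634

Compute the likelihood of the observed sequence for each case: P(data | r = 1) = (1/10)(9/9) = 1/10; P(data | r = 2) = (2/10)(8/9) = 8/45; P(data | r = 3) = (3/10)(7/9) = 7/30; P(data | r = 5) = (5/10)(5/9) = 5/18; P(data | r = 6) = (6/10)(4/9) = 4/15.
The prior-weighted likelihoods are 1/5 · 1/10 = 1/50, 1/5 · 8/45 = 8/225, 1/5 · 7/30 = 7/150, 1/5 · 5/18 = 1/18, 1/5 · 4/15 = 4/75; with total 19/90.
Dividing through by the total gives posterior P(r = 1 | data) = 9/95, P(r = 2 | data) = 16/95, P(r = 3 | data) = 21/95, P(r = 5 | data) = 5/19, P(r = 6 | data) = 24/95.
The predictive probability is P(white next | data) = (1)(9/95) + (7/8)(16/95) + (3/4)(21/95) + (1/2)(5/19) + (3/8)(24/95) = 241/380.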